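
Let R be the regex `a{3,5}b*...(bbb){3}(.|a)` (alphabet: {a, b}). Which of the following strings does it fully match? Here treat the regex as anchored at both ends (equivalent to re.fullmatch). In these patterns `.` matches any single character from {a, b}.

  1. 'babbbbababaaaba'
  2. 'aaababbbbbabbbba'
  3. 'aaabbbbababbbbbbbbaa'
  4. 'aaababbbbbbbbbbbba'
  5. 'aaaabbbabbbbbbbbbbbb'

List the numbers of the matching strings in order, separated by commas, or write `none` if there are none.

5

1 → no match — must start with 'a'
2 → no match
3 → no match
4 → no match
5 → match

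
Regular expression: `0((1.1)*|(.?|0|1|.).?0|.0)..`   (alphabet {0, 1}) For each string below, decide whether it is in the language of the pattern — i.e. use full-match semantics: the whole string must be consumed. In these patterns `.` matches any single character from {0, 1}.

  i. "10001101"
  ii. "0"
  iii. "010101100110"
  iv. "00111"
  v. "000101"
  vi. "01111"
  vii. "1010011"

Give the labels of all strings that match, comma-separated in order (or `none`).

none

i → no match — must start with "0"
ii → no match
iii → no match
iv → no match
v → no match
vi → no match
vii → no match — must start with "0"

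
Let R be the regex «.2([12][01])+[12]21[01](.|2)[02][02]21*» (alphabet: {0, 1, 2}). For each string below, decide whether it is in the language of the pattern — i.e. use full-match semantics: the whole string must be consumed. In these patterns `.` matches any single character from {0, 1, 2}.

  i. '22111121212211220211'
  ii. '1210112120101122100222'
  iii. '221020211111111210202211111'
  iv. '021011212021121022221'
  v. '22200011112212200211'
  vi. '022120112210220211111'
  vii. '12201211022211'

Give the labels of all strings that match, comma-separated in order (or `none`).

i → match
ii → match
iii → match
iv → match
v → no match
vi → match
vii → match

i, ii, iii, iv, vi, vii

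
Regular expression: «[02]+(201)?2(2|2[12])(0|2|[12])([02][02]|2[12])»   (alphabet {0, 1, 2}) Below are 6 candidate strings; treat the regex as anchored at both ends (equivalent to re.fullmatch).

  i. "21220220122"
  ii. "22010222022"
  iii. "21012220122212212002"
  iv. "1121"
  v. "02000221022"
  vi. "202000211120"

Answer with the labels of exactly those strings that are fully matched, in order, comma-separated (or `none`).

i → no match
ii → no match
iii → no match
iv → no match
v → match
vi → no match

v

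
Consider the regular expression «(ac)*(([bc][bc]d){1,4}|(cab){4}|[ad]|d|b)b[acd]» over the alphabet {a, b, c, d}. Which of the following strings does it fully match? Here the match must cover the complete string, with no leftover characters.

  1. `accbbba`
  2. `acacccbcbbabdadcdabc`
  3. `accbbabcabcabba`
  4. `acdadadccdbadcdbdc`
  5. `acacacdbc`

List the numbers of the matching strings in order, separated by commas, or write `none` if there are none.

1 → no match
2 → no match
3 → no match
4 → no match
5 → match

5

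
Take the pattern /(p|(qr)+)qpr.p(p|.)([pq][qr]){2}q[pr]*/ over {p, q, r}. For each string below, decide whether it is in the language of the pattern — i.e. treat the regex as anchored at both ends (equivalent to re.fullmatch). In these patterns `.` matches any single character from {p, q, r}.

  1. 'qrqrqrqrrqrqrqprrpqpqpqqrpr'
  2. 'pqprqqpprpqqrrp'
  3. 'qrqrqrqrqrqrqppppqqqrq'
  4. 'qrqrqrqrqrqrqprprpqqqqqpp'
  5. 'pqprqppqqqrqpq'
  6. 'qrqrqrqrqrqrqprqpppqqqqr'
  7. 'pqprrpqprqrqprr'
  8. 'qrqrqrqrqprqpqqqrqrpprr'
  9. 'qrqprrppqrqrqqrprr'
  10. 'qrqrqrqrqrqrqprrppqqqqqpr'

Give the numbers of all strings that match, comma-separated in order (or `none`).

1 → no match
2 → no match
3 → no match
4 → no match
5 → no match
6 → match
7 → match
8 → no match
9 → no match
10 → match

6, 7, 10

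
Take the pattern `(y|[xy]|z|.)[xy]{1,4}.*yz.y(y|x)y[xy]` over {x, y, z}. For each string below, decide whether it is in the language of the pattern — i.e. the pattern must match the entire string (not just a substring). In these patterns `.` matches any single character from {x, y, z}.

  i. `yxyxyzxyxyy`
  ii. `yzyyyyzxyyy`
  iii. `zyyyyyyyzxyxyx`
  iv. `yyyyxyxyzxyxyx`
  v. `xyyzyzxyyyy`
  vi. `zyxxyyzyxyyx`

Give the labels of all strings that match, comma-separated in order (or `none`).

i, iii, iv, v

i. `yxyxyzxyxyy` → match
ii. `yzyyyyzxyyy` → no match
iii → match
iv → match
v. `xyyzyzxyyyy` → match
vi. `zyxxyyzyxyyx` → no match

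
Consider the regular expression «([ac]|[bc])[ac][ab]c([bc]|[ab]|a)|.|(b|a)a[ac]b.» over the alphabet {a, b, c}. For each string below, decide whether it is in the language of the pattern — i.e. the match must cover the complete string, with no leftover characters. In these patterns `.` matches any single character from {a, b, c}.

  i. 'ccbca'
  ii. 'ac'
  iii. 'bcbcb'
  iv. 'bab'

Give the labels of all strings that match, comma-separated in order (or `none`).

i, iii

i → match
ii → no match
iii → match
iv → no match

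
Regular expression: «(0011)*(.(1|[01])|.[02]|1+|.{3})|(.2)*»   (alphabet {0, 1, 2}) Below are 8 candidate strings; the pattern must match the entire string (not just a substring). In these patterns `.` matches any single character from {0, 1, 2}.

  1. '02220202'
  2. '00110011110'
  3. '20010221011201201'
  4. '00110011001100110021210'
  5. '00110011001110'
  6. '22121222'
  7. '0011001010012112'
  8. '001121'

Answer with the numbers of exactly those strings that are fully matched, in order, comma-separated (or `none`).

1, 2, 5, 6, 8

1 → match
2 → match
3 → no match
4 → no match
5 → match
6 → match
7 → no match
8 → match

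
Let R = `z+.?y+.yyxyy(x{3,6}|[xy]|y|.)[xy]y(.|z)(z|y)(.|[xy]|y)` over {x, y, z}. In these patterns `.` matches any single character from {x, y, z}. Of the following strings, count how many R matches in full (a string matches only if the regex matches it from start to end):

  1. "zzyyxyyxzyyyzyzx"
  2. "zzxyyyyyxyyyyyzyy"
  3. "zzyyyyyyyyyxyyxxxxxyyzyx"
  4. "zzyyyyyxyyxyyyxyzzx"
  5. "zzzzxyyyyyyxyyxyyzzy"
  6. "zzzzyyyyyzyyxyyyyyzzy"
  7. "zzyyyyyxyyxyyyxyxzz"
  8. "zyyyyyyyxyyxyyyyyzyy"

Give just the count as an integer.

7

1 → no match
2 → match
3 → match
4 → match
5 → match
6 → match
7 → match
8 → match
Total matched: 7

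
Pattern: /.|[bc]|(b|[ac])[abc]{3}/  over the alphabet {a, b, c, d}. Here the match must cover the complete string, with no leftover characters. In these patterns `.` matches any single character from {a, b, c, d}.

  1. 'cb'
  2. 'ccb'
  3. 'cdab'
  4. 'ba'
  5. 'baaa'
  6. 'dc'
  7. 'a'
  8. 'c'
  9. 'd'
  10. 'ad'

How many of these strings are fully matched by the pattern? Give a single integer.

4

1. 'cb' → no match
2. 'ccb' → no match
3. 'cdab' → no match
4. 'ba' → no match
5. 'baaa' → match
6. 'dc' → no match
7. 'a' → match
8. 'c' → match
9. 'd' → match
10. 'ad' → no match
Total matched: 4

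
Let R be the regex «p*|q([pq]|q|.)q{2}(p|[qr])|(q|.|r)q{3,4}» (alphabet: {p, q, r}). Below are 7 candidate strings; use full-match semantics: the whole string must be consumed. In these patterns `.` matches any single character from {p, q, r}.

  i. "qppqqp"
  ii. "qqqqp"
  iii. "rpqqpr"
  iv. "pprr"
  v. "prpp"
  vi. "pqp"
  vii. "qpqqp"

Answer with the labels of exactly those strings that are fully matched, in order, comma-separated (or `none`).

i → no match
ii → match
iii → no match
iv → no match
v → no match
vi → no match
vii → match

ii, vii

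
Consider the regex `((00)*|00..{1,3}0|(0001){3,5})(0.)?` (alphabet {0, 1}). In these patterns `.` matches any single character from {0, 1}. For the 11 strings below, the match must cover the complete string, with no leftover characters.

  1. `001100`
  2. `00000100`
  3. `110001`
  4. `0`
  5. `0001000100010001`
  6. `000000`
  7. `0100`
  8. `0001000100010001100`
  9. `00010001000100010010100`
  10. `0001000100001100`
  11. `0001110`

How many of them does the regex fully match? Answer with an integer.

1 → match
2 → no match
3 → no match
4 → no match
5 → match
6 → match
7 → no match
8 → no match
9 → no match
10 → no match
11 → match
Total matched: 4

4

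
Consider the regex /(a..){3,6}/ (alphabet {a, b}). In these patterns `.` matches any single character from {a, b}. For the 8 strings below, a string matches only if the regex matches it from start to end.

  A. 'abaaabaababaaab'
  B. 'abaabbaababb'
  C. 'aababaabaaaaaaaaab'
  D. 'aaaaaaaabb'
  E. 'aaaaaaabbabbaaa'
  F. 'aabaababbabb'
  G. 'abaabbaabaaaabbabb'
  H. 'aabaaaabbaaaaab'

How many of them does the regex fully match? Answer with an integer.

A → match
B → match
C → match
D → no match
E → match
F → match
G → match
H → match
Total matched: 7

7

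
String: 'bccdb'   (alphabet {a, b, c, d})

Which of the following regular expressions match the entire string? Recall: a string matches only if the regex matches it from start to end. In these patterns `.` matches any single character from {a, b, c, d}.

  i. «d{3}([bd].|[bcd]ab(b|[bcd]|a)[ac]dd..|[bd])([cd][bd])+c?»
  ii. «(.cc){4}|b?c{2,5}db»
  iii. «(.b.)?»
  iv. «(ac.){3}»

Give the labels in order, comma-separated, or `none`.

ii

i → no match — must start with 'd'
ii → match
iii → no match
iv → no match — must start with 'ac'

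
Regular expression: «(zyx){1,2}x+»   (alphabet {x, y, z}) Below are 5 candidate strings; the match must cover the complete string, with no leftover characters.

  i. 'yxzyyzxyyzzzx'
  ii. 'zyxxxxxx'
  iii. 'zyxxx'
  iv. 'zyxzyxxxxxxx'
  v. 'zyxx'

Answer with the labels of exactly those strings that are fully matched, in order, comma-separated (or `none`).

i → no match — must start with 'zyx'
ii → match
iii → match
iv → match
v → match

ii, iii, iv, v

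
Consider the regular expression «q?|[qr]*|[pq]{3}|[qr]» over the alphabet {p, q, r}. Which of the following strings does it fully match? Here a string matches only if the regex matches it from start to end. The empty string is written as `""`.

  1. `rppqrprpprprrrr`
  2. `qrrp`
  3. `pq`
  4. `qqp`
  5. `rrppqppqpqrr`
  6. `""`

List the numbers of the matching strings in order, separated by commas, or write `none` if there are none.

4, 6

1 → no match
2. `qrrp` → no match
3. `pq` → no match
4. `qqp` → match
5. `rrppqppqpqrr` → no match
6. `""` → match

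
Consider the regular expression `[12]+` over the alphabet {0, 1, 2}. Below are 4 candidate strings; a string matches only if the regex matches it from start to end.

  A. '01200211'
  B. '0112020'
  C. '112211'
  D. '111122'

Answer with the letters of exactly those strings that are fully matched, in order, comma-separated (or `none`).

C, D

A. '01200211' → no match
B. '0112020' → no match
C. '112211' → match
D. '111122' → match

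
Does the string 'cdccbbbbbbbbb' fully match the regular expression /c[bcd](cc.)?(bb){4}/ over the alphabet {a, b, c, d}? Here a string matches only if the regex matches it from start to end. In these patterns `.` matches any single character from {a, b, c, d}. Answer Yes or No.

Yes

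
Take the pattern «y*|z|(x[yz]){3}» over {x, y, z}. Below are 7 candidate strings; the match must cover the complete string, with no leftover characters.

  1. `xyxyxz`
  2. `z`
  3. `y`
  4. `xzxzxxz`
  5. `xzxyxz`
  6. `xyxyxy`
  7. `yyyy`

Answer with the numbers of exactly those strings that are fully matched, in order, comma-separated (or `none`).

1, 2, 3, 5, 6, 7

1 → match
2 → match
3 → match
4 → no match
5 → match
6 → match
7 → match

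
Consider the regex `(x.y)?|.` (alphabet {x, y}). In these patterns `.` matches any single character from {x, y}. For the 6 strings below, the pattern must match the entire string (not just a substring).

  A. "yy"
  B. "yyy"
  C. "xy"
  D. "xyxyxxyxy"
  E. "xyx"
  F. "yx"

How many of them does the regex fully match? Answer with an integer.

A → no match
B → no match
C → no match
D → no match
E → no match
F → no match
Total matched: 0

0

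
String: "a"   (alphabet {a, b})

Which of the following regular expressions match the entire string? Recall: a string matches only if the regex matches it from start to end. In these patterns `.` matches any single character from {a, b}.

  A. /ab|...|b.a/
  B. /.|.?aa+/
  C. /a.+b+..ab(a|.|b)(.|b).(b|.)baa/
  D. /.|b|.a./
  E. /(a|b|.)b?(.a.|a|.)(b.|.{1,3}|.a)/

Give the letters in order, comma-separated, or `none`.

B, D

A → no match
B → match
C → no match — must end with "baa"
D → match
E → no match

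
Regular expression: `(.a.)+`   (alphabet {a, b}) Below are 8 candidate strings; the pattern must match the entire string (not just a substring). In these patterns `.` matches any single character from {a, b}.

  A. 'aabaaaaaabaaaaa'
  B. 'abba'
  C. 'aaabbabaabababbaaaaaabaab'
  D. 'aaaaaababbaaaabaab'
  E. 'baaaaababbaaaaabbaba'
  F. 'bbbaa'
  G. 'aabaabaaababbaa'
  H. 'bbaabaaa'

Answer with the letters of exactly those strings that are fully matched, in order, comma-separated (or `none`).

A → match
B → no match
C → no match
D → match
E → no match
F → no match
G → match
H → no match

A, D, G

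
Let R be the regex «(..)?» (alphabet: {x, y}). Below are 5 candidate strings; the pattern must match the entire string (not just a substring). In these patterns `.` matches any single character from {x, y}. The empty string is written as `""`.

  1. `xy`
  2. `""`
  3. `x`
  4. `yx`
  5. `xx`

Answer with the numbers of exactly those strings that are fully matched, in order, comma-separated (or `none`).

1. `xy` → match
2. `""` → match
3. `x` → no match
4. `yx` → match
5. `xx` → match

1, 2, 4, 5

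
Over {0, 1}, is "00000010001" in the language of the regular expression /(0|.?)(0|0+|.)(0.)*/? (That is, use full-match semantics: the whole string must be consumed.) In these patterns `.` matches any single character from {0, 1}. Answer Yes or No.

Yes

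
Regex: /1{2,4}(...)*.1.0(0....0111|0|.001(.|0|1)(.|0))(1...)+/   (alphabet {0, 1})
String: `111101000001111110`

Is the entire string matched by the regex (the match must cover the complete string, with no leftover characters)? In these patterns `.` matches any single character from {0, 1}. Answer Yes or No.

Yes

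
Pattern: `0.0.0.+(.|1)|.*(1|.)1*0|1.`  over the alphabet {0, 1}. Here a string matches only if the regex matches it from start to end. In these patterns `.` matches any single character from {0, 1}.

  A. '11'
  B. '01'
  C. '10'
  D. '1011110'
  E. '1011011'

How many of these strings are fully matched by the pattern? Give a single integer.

3

A. '11' → match
B. '01' → no match
C. '10' → match
D. '1011110' → match
E. '1011011' → no match
Total matched: 3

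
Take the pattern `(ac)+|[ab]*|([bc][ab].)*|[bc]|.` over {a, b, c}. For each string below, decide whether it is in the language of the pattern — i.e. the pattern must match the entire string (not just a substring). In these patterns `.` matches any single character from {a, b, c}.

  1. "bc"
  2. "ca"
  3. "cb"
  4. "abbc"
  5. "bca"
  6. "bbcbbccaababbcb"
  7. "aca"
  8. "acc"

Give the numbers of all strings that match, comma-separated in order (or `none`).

1 → no match
2 → no match
3 → no match
4 → no match
5 → no match
6 → no match
7 → no match
8 → no match

none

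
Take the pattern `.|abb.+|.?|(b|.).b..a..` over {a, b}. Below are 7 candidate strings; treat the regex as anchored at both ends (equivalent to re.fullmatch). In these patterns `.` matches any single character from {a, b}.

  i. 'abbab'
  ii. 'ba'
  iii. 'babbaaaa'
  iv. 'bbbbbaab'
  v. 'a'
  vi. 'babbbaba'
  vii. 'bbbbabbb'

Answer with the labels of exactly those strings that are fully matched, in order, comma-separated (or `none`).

i, iii, iv, v, vi

i → match
ii → no match
iii → match
iv → match
v → match
vi → match
vii → no match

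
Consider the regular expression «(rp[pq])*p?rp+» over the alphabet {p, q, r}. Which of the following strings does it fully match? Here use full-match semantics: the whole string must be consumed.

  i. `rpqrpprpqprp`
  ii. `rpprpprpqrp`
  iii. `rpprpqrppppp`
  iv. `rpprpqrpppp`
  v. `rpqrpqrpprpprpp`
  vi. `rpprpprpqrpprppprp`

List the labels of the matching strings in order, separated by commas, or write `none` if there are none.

i → match
ii → match
iii → match
iv → match
v → match
vi → match

i, ii, iii, iv, v, vi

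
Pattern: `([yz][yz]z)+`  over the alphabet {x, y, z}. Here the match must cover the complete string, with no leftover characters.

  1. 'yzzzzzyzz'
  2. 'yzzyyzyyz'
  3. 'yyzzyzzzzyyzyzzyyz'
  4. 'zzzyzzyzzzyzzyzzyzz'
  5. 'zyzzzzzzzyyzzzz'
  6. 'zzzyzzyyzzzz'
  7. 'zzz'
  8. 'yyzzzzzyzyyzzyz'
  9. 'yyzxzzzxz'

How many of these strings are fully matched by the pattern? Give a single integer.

7

1 → match
2 → match
3 → match
4 → no match
5 → match
6 → match
7 → match
8 → match
9 → no match
Total matched: 7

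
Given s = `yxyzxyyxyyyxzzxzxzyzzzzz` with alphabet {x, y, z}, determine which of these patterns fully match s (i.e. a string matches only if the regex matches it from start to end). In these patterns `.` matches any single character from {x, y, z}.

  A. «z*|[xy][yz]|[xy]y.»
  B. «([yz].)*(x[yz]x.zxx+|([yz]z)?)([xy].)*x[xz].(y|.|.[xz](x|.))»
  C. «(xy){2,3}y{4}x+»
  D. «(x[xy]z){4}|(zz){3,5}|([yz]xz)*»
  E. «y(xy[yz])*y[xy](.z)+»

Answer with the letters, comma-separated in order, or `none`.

E

A → no match
B → no match
C → no match — must start with `xy`
D → no match
E → match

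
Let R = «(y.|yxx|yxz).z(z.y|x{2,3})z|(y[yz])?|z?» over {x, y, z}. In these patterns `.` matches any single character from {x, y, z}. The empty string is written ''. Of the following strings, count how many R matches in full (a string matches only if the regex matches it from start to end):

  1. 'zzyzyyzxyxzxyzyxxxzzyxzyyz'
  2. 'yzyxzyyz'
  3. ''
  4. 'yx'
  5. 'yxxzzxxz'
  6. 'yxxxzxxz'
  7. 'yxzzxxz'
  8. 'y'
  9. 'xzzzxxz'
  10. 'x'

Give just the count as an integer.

1 → no match
2 → no match
3 → match
4 → no match
5 → match
6 → match
7 → match
8 → no match
9 → no match
10 → no match
Total matched: 4

4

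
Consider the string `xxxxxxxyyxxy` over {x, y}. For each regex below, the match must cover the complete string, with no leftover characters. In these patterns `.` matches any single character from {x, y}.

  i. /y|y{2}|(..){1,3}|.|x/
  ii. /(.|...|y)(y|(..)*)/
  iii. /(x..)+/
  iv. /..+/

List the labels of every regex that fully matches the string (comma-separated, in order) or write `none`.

i → no match
ii → no match
iii → match
iv → match

iii, iv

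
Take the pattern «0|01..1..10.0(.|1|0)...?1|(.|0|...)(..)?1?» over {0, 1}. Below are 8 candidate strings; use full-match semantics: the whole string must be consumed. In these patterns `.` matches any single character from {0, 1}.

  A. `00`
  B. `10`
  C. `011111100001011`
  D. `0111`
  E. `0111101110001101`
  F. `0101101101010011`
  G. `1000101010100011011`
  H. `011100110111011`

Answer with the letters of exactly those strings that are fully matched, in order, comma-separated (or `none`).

A. `00` → no match
B. `10` → no match
C → no match
D. `0111` → match
E → no match
F → match
G → no match
H → no match

D, F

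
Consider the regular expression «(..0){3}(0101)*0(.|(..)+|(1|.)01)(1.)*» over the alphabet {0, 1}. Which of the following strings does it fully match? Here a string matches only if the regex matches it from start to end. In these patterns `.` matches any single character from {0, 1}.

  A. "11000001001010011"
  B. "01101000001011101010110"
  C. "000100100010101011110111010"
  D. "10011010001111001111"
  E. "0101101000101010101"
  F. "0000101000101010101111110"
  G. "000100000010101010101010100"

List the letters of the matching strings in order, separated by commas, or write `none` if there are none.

A, C, D, E, F, G

A → match
B → no match
C → match
D → match
E → match
F → match
G → match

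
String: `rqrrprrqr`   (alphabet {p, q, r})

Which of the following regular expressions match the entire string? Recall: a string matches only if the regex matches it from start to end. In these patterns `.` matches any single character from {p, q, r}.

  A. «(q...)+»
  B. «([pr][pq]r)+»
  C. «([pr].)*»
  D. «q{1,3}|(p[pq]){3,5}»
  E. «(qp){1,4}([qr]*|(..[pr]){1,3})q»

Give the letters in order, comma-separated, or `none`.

A → no match — must start with `q`
B → match
C → no match
D → no match
E → no match — must start with `qp`

B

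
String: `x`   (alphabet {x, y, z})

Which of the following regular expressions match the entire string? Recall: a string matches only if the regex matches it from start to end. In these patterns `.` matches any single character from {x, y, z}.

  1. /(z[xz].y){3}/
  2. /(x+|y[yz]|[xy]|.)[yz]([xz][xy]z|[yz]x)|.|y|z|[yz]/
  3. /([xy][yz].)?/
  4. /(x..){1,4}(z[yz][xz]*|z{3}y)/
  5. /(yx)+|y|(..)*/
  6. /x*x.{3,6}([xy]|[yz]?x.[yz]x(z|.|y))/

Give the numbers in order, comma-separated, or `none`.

2

1 → no match — must start with `z`
2 → match
3 → no match
4 → no match
5 → no match
6 → no match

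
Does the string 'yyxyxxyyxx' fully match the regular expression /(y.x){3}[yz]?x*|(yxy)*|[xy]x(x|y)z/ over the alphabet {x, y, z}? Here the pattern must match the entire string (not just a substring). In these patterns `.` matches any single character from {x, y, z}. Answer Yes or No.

Yes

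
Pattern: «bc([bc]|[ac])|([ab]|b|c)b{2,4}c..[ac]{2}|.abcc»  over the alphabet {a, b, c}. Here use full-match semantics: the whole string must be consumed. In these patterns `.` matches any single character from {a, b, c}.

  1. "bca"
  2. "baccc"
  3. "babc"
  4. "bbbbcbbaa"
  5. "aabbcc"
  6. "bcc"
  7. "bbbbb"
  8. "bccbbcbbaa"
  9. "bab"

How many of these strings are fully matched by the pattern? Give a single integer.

3

1. "bca" → match
2. "baccc" → no match
3. "babc" → no match
4. "bbbbcbbaa" → match
5. "aabbcc" → no match
6. "bcc" → match
7. "bbbbb" → no match
8. "bccbbcbbaa" → no match
9. "bab" → no match
Total matched: 3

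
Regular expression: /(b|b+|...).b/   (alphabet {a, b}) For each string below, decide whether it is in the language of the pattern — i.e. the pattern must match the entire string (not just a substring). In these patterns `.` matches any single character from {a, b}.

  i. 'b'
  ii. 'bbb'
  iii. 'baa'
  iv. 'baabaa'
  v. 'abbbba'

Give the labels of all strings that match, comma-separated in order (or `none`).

ii

i → no match
ii → match
iii → no match — must end with 'b'
iv → no match — must end with 'b'
v → no match — must end with 'b'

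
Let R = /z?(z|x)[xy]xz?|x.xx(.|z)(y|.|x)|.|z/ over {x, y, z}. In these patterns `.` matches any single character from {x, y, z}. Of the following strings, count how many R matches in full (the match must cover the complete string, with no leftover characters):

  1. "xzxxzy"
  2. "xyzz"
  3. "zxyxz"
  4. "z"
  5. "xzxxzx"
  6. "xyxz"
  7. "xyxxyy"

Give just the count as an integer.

6

1. "xzxxzy" → match
2. "xyzz" → no match
3. "zxyxz" → match
4. "z" → match
5. "xzxxzx" → match
6. "xyxz" → match
7. "xyxxyy" → match
Total matched: 6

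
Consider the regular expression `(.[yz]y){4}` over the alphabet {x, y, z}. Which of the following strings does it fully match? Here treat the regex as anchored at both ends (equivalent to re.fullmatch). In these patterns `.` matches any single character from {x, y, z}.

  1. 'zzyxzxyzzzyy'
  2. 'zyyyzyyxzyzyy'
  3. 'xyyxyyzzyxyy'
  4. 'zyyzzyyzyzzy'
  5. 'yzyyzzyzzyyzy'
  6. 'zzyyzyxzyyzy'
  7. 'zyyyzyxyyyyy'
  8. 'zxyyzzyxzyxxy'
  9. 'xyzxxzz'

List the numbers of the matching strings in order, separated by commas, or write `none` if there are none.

3, 4, 6, 7

1 → no match
2 → no match
3 → match
4 → match
5 → no match
6 → match
7 → match
8 → no match
9 → no match — must end with 'y'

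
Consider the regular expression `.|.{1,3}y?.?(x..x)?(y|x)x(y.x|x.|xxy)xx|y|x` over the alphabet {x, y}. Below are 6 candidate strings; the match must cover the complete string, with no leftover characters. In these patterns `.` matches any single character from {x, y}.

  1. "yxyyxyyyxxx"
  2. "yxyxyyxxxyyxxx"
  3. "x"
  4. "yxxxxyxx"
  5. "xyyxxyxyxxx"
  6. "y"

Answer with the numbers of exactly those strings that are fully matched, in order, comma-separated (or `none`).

2, 3, 4, 6

1 → no match
2 → match
3 → match
4 → match
5 → no match
6 → match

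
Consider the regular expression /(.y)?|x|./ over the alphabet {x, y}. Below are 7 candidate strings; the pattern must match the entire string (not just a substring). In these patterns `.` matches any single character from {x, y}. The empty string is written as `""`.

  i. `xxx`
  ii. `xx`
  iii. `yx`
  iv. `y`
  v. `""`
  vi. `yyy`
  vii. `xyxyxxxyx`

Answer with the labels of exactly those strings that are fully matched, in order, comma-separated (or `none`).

i. `xxx` → no match
ii. `xx` → no match
iii. `yx` → no match
iv. `y` → match
v. `""` → match
vi. `yyy` → no match
vii. `xyxyxxxyx` → no match

iv, v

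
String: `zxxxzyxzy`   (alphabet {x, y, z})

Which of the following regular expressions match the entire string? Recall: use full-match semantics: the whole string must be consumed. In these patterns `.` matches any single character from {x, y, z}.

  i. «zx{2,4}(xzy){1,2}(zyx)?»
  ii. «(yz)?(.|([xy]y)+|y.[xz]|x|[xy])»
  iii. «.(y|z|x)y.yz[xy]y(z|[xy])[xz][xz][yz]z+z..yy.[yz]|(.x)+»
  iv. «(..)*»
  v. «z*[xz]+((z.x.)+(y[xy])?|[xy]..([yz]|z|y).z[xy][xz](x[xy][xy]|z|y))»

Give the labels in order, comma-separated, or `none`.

i → match
ii → no match
iii → no match
iv → no match
v → no match

i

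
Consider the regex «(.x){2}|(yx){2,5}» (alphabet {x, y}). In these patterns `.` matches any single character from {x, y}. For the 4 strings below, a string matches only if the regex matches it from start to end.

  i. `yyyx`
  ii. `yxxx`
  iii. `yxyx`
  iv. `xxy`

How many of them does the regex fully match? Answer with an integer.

i → no match
ii → match
iii → match
iv → no match
Total matched: 2

2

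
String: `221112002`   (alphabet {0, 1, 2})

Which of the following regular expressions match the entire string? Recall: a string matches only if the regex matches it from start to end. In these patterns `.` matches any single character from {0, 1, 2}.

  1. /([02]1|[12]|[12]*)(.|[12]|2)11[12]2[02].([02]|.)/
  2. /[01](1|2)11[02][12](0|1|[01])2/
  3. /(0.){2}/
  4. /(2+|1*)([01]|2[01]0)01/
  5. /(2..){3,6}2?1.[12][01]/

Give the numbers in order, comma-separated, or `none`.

1 → match
2 → no match
3 → no match — must start with `0`
4 → no match — must end with `01`
5 → no match

1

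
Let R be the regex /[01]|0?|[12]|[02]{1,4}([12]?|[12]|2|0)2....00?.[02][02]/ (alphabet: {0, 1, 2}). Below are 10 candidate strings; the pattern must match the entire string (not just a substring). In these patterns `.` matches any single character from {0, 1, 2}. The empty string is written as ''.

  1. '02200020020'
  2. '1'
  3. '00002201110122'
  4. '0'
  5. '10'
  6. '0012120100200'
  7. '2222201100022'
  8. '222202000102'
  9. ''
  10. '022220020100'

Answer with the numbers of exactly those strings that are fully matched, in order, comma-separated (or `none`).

1 → match
2 → match
3 → match
4 → match
5 → no match
6 → match
7 → match
8 → match
9 → match
10 → match

1, 2, 3, 4, 6, 7, 8, 9, 10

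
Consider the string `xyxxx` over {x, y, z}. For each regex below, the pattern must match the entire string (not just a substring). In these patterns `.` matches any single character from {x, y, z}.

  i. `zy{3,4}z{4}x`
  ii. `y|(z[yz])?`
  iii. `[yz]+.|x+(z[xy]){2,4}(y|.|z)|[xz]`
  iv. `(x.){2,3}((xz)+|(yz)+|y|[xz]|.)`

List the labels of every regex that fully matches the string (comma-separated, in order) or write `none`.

i → no match — must start with `zy`
ii → no match
iii → no match
iv → match

iv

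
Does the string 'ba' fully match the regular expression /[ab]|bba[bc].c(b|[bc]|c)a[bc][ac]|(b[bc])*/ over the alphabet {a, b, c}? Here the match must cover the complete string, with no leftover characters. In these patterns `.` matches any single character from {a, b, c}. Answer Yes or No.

No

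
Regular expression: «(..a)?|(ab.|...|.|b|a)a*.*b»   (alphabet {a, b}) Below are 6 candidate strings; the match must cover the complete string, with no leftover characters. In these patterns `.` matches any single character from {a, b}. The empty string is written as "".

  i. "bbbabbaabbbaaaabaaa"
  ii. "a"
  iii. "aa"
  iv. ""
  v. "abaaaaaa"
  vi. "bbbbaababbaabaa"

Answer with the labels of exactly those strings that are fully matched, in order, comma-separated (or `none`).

iv

i → no match
ii → no match
iii → no match
iv → match
v → no match
vi → no match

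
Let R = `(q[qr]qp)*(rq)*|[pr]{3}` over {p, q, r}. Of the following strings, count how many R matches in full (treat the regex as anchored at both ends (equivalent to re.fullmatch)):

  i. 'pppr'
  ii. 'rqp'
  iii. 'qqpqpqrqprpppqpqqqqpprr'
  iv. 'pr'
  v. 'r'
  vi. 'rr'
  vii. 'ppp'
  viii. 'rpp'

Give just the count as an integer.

i. 'pppr' → no match
ii. 'rqp' → no match
iii → no match
iv. 'pr' → no match
v. 'r' → no match
vi. 'rr' → no match
vii. 'ppp' → match
viii. 'rpp' → match
Total matched: 2

2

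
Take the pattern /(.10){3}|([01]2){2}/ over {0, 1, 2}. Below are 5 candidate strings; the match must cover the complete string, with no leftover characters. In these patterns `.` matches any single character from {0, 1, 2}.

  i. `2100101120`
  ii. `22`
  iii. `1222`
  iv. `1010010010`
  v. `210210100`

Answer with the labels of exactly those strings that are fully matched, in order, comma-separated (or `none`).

i → no match
ii → no match
iii → no match
iv → no match
v → no match

none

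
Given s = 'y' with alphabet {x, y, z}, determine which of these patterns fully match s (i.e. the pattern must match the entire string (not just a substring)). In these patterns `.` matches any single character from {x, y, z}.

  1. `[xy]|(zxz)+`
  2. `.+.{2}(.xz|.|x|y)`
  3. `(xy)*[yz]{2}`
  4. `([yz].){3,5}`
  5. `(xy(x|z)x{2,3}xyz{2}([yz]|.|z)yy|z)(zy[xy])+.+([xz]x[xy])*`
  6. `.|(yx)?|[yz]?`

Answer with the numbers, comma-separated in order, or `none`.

1, 6

1 → match
2 → no match
3 → no match
4 → no match
5 → no match
6 → match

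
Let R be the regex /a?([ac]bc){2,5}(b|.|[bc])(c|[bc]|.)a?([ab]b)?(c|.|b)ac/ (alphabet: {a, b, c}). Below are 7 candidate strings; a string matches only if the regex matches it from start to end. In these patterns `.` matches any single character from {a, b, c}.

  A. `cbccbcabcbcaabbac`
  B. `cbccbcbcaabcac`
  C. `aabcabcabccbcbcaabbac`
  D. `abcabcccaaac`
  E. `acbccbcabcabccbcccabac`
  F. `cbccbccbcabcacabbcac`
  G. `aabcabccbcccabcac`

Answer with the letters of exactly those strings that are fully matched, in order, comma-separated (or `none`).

A, B, C, D, E, F, G

A → match
B → match
C → match
D → match
E → match
F → match
G → match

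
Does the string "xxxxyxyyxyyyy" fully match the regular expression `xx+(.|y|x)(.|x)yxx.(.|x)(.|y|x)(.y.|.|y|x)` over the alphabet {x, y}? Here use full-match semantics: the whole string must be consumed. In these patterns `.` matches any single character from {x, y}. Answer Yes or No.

No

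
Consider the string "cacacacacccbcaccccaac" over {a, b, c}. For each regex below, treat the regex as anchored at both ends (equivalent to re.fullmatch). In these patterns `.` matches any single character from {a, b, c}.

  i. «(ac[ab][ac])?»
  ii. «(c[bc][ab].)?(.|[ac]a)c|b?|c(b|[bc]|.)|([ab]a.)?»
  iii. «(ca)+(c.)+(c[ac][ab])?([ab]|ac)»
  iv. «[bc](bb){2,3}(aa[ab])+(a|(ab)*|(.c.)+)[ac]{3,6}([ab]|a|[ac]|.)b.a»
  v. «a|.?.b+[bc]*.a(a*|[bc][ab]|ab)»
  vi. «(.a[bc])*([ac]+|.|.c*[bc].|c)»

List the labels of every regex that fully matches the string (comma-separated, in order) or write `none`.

iii

i → no match
ii → no match
iii → match
iv → no match — must end with "a"
v → no match
vi → no match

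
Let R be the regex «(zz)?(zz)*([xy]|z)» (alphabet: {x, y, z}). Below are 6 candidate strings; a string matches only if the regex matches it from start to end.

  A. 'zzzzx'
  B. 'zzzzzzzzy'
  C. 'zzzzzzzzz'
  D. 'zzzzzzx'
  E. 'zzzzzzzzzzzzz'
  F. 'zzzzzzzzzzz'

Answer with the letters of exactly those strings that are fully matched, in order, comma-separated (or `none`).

A → match
B → match
C → match
D → match
E → match
F → match

A, B, C, D, E, F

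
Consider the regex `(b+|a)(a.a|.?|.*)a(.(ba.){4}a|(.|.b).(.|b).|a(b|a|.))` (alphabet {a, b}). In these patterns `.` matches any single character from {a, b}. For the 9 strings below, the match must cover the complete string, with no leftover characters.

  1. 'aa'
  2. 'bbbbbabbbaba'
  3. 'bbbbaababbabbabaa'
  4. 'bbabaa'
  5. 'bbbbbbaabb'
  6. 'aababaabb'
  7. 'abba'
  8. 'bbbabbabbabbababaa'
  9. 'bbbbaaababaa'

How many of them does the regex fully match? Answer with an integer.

1. 'aa' → no match
2. 'bbbbbabbbaba' → no match
3 → no match
4. 'bbabaa' → no match
5. 'bbbbbbaabb' → no match
6. 'aababaabb' → no match
7. 'abba' → no match
8 → no match
9. 'bbbbaaababaa' → no match
Total matched: 0

0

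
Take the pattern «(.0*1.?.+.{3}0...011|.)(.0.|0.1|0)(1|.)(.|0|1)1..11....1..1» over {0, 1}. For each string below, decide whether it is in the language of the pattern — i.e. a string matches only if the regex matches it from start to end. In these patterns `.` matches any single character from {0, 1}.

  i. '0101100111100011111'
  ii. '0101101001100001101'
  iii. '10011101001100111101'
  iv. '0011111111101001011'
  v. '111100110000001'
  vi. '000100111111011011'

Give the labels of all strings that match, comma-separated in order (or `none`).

i → no match
ii → match
iii → no match
iv → match
v → no match
vi → no match

ii, iv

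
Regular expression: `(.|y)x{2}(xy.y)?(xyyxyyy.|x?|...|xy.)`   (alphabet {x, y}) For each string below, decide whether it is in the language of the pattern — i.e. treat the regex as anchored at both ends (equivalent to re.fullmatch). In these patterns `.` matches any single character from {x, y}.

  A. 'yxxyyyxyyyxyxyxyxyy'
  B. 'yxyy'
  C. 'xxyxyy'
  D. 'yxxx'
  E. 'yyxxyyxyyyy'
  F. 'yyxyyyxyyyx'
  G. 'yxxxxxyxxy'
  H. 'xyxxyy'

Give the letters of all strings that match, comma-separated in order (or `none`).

D

A → no match
B. 'yxyy' → no match
C. 'xxyxyy' → no match
D. 'yxxx' → match
E. 'yyxxyyxyyyy' → no match
F. 'yyxyyyxyyyx' → no match
G. 'yxxxxxyxxy' → no match
H. 'xyxxyy' → no match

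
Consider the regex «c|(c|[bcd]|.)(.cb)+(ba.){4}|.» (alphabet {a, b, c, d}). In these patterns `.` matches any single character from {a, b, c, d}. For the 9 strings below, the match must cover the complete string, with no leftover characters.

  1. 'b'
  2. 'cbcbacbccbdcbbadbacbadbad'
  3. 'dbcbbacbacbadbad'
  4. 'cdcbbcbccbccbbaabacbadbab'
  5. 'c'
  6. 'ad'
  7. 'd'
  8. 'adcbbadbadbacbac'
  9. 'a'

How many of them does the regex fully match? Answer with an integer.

8

1. 'b' → match
2 → match
3 → match
4 → match
5. 'c' → match
6. 'ad' → no match
7. 'd' → match
8 → match
9. 'a' → match
Total matched: 8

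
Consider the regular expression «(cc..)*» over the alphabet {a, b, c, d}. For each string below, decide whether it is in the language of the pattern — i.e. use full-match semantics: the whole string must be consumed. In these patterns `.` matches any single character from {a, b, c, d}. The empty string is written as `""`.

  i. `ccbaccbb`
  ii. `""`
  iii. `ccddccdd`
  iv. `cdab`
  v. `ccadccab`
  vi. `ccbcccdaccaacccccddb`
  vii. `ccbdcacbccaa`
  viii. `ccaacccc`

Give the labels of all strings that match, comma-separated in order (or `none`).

i, ii, iii, v, viii

i → match
ii → match
iii → match
iv → no match
v → match
vi → no match
vii → no match
viii → match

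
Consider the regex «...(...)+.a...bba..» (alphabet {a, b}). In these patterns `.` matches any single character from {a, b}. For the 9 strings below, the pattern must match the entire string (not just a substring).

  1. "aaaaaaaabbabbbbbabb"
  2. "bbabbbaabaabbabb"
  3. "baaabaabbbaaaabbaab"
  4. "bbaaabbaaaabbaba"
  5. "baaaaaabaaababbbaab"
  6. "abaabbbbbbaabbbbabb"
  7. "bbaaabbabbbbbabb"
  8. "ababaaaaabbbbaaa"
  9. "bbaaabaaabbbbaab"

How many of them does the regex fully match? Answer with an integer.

9

1 → match
2 → match
3 → match
4 → match
5 → match
6 → match
7 → match
8 → match
9 → match
Total matched: 9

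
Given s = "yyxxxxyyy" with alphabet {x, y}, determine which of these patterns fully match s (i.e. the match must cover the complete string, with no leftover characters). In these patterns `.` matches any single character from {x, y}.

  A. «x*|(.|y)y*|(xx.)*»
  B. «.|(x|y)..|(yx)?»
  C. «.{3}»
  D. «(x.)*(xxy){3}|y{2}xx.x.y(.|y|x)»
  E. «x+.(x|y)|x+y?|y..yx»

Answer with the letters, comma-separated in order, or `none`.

A → no match
B → no match
C → no match
D → match
E → no match

D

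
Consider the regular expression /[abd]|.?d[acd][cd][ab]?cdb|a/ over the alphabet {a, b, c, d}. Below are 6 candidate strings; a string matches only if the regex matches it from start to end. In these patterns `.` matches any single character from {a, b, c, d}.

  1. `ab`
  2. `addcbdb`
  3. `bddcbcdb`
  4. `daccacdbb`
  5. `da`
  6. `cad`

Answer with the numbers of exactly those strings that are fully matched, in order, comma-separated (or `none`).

1 → no match
2 → no match
3 → match
4 → no match
5 → no match
6 → no match

3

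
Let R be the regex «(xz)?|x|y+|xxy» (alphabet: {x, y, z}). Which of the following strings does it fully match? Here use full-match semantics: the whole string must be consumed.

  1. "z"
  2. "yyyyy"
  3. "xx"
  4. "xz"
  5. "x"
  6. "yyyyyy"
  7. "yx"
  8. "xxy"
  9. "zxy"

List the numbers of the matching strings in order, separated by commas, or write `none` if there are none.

2, 4, 5, 6, 8

1. "z" → no match
2. "yyyyy" → match
3. "xx" → no match
4. "xz" → match
5. "x" → match
6. "yyyyyy" → match
7. "yx" → no match
8. "xxy" → match
9. "zxy" → no match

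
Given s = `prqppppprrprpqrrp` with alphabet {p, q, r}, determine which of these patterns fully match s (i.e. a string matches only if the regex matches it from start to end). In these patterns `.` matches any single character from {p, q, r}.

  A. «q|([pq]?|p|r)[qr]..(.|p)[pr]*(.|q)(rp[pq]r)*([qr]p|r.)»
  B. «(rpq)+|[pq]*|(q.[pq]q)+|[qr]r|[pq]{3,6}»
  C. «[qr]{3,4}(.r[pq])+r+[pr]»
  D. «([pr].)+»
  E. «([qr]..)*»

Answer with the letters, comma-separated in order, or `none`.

A → match
B → no match
C → no match
D → no match
E → no match

A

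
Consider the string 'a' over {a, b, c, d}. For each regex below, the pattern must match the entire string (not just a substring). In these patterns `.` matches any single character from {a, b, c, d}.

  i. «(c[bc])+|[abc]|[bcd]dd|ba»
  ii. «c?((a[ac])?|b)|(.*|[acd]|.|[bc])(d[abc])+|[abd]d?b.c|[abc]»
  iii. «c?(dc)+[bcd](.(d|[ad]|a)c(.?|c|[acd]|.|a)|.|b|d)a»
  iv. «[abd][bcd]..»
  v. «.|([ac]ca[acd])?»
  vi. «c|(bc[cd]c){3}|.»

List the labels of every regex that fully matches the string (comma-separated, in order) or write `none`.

i, ii, v, vi

i → match
ii → match
iii → no match
iv → no match
v → match
vi → match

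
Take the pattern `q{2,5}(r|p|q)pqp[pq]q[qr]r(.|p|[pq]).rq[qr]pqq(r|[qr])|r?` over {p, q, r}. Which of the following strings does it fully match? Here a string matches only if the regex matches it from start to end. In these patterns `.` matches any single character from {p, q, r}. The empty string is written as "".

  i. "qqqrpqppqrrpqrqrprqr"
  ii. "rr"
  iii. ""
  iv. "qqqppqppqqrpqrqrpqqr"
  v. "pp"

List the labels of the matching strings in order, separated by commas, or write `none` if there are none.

i → no match
ii → no match
iii → match
iv → match
v → no match

iii, iv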